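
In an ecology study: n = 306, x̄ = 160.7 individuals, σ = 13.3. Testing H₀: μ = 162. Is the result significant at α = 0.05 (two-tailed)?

z = (160.7 - 162)/(13.3/√306) = -1.71. Since |z| ≤ 1.96, not significant at α = 0.05.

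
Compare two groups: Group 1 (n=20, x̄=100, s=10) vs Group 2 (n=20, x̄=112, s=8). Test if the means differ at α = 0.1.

Pooled sp = 9.06. t = -4.191, df = 38. Critical t = ±1.686. Reject H₀.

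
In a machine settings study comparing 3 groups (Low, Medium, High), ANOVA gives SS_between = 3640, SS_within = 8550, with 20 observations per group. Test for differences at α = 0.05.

df_between = 2, df_within = 57. F = MS_between/MS_within = 1820.0/150.0 = 12.133. F_crit ≈ 3.159. Reject H₀. At least one mean differs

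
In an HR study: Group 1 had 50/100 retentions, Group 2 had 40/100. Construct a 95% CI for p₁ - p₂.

p̂₁ = 0.5, p̂₂ = 0.4. Difference = 0.1. CI = (-0.037, 0.237)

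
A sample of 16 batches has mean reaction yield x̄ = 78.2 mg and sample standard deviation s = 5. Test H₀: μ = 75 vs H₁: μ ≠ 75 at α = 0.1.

t = (x̄ - μ₀)/(s/√n) = (78.2 - 75)/(5/√16) = 2.56. df = 15, critical t = ±1.753. Reject H₀.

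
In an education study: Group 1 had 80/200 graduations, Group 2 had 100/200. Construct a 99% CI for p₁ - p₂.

p̂₁ = 0.4, p̂₂ = 0.5. Difference = -0.1. CI = (-0.228, 0.028)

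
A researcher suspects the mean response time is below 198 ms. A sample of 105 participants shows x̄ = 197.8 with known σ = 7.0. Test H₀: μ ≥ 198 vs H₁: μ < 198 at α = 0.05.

z = -0.293. Critical value: -1.645. Fail to reject H₀.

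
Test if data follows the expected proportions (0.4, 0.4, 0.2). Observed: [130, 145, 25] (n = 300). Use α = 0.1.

Expected: [120.0, 120.0, 60.0]. χ² = 26.458. df = 2, critical = 4.605. Reject H₀.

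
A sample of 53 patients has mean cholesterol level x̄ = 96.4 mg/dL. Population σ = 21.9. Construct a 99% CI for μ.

CI = x̄ ± z*(σ/√n) = 96.4 ± 2.576(21.9/√53) = 96.4 ± 7.75 = (88.65, 104.15)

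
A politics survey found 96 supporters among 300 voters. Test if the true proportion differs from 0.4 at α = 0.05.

p̂ = 0.32, p₀ = 0.4. z = (p̂ - p₀)/√(p₀(1-p₀)/n) = -2.828. Critical: ±1.96. Reject H₀.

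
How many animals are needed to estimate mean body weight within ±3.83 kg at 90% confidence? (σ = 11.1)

n = (z*σ/E)² = (1.645×11.1/3.83)² = 22.7 → n = 23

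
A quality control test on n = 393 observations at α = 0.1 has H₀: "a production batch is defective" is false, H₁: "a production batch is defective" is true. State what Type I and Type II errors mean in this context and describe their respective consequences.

Type I (false positive): concluding that a production batch is defective when it is not — scrapping a good batch — wasted material and cost for no reason. Type II (false negative): failing to conclude that a production batch is defective when it is — shipping a defective batch — faulty products reach customers. Which is costlier depends on domain priorities and is a judgement call rather than a statistical fact.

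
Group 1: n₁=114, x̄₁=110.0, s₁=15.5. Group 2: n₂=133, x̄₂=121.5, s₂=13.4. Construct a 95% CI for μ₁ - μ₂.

Difference = -11.5. SE = √(15.5²/114 + 13.4²/133) = 1.859. CI = (-15.14, -7.86)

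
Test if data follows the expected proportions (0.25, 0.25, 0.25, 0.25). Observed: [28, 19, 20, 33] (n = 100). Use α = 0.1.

Expected: [25.0, 25.0, 25.0, 25.0]. χ² = 5.36. df = 3, critical = 6.251. Fail to reject H₀.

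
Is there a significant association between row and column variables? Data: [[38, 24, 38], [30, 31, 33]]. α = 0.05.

χ² = 2.001. df = 2, critical = 5.991. Fail to reject H₀. No evidence of dependence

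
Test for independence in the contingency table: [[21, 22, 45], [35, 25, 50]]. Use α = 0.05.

χ² = 1.529. df = 2, critical = 5.991. Fail to reject H₀. No evidence of dependence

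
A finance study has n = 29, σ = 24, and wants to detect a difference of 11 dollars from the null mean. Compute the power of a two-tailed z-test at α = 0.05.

SE = σ/√n = 24/√29 = 4.457. Non-centrality λ = d/SE = 11/4.457 = 2.468. Power ≈ Φ(λ - z_{α/2}) = Φ(2.468 - 1.96) = Φ(0.508) = 0.694.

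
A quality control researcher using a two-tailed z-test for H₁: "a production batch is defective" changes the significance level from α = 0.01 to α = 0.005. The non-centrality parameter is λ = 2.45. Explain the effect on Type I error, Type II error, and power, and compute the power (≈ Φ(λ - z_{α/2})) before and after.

Decreasing α from 0.01 to 0.005:
• Type I error rate decreases (α is the Type I rate by definition).
• Critical value moves from z_{α/2} = 2.576 to 2.807, so power = Φ(λ - z_{α/2}) goes from Φ(2.45 - 2.576) = 0.45 to Φ(2.45 - 2.807) = 0.361.
• Type II error rate β = 1 - power therefore increases (0.55 → 0.639).
Appropriate when false positives are costly — here, scrapping a good batch — wasted material and cost for no reason.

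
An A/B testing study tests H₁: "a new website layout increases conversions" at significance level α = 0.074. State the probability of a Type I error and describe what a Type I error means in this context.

P(Type I error) = α = 0.074. A Type I error is rejecting H₀ when H₀ is actually true (false positive) — here, concluding that a new website layout increases conversions when in fact this is not the case. Consequence: rolling out a layout that doesn't actually help — wasted engineering effort.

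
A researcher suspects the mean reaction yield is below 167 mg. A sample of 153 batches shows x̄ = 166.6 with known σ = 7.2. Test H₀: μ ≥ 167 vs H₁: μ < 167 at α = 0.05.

z = -0.687. Critical value: -1.645. Fail to reject H₀.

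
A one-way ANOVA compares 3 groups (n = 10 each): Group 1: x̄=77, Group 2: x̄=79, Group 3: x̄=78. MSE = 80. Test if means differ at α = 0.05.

Grand mean = 78.0. SS_between = 20.0, MS_between = 10.0. F = 0.125, F_crit ≈ 3.354. Fail to reject H₀.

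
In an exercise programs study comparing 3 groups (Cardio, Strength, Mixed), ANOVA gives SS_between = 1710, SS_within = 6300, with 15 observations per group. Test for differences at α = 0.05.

df_between = 2, df_within = 42. F = MS_between/MS_within = 855.0/150.0 = 5.7. F_crit ≈ 3.22. Reject H₀. At least one mean differs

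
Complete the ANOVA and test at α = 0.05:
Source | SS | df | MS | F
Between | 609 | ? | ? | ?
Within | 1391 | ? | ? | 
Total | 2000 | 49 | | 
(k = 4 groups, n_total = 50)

df_between = 3, df_within = 46. MS_between = 203.0, MS_within = 30.24. F = 6.713, F_crit ≈ 2.807. Reject H₀.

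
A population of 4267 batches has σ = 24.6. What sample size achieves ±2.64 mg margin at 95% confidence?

Without FPC: n₀ = (1.96×24.6/2.64)² = 333.56. With FPC: n = n₀N/(n₀+N-1) = 309.4 → n = 310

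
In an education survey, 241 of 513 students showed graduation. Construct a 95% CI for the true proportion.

p̂ = 0.47. CI = p̂ ± z*√(p̂(1-p̂)/n) = (0.427, 0.513)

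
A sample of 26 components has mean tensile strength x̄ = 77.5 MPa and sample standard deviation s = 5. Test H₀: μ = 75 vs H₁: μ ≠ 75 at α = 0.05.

t = (x̄ - μ₀)/(s/√n) = (77.5 - 75)/(5/√26) = 2.55. df = 25, critical t = ±2.06. Reject H₀.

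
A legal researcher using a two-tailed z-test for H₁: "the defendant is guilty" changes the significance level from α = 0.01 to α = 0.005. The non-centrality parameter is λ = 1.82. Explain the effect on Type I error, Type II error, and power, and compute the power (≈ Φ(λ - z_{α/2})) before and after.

Decreasing α from 0.01 to 0.005:
• Type I error rate decreases (α is the Type I rate by definition).
• Critical value moves from z_{α/2} = 2.576 to 2.807, so power = Φ(λ - z_{α/2}) goes from Φ(1.82 - 2.576) = 0.225 to Φ(1.82 - 2.807) = 0.162.
• Type II error rate β = 1 - power therefore increases (0.775 → 0.838).
Appropriate when false positives are costly — here, convicting an innocent person.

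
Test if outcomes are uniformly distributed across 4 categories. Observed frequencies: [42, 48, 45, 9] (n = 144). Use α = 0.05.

Expected = 36 each. χ² = Σ(O-E)²/E = 27.5. df = 3, critical value = 7.815. Reject H₀.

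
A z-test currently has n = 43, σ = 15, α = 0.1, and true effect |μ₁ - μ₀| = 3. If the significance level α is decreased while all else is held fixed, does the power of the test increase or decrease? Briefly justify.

Power decreases: a smaller α raises the critical value, so less of the H₁ sampling distribution falls in the rejection region.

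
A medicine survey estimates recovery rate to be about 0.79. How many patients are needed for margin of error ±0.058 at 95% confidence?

n = z²p(1-p)/E² = 1.96²×0.79×0.21/0.058² = 189.5 → n = 190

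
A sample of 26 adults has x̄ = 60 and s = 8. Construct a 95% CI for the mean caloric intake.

CI = x̄ ± t*(s/√n) = 60 ± 2.06(8/√26) = (56.77, 63.23)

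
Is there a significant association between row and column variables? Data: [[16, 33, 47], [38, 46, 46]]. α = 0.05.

χ² = 6.137. df = 2, critical = 5.991. Reject H₀. Variables are dependent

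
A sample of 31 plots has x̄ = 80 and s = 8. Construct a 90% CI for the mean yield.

CI = x̄ ± t*(s/√n) = 80 ± 1.697(8/√31) = (77.56, 82.44)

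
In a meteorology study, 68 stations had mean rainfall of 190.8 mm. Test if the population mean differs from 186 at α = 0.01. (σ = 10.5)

z = (x̄ - μ₀)/(σ/√n) = (190.8 - 186)/(10.5/√68) = 3.77. Critical value: ±2.576. Since |3.77| > 2.576, Reject H₀.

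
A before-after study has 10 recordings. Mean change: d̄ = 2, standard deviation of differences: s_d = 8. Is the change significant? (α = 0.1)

t = d̄/(s_d/√n) = 2/(8/√10) = 0.791. df = 9, critical t = ±1.833. Fail to reject H₀.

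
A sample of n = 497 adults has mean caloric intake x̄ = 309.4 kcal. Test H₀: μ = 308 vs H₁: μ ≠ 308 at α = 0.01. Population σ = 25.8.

z = (x̄ - μ₀)/(σ/√n) = (309.4 - 308)/(25.8/√497) = 1.21. Critical value: ±2.576. Since |1.21| ≤ 2.576, Fail to reject H₀.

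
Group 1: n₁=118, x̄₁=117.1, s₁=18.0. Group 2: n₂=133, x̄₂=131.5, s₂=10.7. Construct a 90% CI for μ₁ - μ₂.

Difference = -14.4. SE = √(18.0²/118 + 10.7²/133) = 1.899. CI = (-17.52, -11.28)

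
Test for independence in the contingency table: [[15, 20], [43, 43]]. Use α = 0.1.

χ² = 0.509. df = 1, critical = 2.706. Fail to reject H₀. No evidence of dependence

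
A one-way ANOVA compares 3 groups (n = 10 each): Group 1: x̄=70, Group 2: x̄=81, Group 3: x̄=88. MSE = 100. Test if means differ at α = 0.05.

Grand mean = 79.67. SS_between = 1646.67, MS_between = 823.33. F = 8.233, F_crit ≈ 3.354. Reject H₀.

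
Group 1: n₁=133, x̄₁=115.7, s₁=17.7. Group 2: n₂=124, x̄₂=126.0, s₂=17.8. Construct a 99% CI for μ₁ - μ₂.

Difference = -10.3. SE = √(17.7²/133 + 17.8²/124) = 2.216. CI = (-16.01, -4.59)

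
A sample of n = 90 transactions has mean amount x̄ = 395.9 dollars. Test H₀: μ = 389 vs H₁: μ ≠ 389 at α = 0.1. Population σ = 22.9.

z = (x̄ - μ₀)/(σ/√n) = (395.9 - 389)/(22.9/√90) = 2.858. Critical value: ±1.645. Since |2.858| > 1.645, Reject H₀.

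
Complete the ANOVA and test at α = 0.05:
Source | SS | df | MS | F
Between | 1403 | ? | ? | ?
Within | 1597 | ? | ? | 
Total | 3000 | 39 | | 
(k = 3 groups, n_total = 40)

df_between = 2, df_within = 37. MS_between = 701.5, MS_within = 43.16. F = 16.253, F_crit ≈ 3.252. Reject H₀.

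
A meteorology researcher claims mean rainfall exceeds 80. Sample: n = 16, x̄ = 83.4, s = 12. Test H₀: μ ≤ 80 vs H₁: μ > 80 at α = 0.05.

t = (83.4 - 80)/(12/√16) = 1.133, df = 15. Critical t = 1.753. Fail to reject H₀.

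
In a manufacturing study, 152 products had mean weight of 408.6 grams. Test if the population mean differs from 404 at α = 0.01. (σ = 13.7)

z = (x̄ - μ₀)/(σ/√n) = (408.6 - 404)/(13.7/√152) = 4.14. Critical value: ±2.576. Since |4.14| > 2.576, Reject H₀.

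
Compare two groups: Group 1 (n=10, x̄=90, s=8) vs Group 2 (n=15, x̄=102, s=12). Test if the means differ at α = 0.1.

Pooled sp = 10.62. t = -2.769, df = 23. Critical t = ±1.714. Reject H₀.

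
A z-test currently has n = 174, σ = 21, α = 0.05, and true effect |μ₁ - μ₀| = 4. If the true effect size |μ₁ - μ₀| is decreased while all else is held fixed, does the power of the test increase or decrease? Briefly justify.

Power decreases: a smaller true effect decreases the non-centrality λ = |μ₁ - μ₀|/(σ/√n).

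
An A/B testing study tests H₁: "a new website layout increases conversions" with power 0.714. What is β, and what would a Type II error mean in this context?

β = 1 - power = 1 - 0.714 = 0.286. A Type II error is failing to reject H₀ when H₀ is false (false negative) — here, failing to conclude that a new website layout increases conversions when in fact it is true. Consequence: discarding a layout that would have improved conversions — lost revenue.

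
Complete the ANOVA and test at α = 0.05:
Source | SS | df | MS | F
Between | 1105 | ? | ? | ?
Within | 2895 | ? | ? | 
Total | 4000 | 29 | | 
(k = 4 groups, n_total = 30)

df_between = 3, df_within = 26. MS_between = 368.33, MS_within = 111.35. F = 3.308, F_crit ≈ 2.975. Reject H₀.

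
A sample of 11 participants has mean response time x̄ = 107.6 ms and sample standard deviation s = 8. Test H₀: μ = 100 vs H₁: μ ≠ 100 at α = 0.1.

t = (x̄ - μ₀)/(s/√n) = (107.6 - 100)/(8/√11) = 3.151. df = 10, critical t = ±1.812. Reject H₀.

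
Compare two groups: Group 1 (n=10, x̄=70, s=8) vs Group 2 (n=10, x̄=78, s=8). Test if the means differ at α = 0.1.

Pooled sp = 8.0. t = -2.236, df = 18. Critical t = ±1.734. Reject H₀.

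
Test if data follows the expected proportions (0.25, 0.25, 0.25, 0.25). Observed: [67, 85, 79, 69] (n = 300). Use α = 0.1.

Expected: [75.0, 75.0, 75.0, 75.0]. χ² = 2.88. df = 3, critical = 6.251. Fail to reject H₀.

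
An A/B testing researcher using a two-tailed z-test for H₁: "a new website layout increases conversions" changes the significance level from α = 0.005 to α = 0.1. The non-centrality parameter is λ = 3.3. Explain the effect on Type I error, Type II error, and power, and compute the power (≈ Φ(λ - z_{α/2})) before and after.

Increasing α from 0.005 to 0.1:
• Type I error rate increases (α is the Type I rate by definition).
• Critical value moves from z_{α/2} = 2.807 to 1.645, so power = Φ(λ - z_{α/2}) goes from Φ(3.3 - 2.807) = 0.689 to Φ(3.3 - 1.645) = 0.951.
• Type II error rate β = 1 - power therefore decreases (0.311 → 0.049).
Appropriate when false negatives are costly — here, discarding a layout that would have improved conversions — lost revenue.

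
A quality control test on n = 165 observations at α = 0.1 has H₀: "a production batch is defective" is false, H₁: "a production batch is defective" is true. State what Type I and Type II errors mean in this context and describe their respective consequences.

Type I (false positive): concluding that a production batch is defective when it is not — scrapping a good batch — wasted material and cost for no reason. Type II (false negative): failing to conclude that a production batch is defective when it is — shipping a defective batch — faulty products reach customers. Which is costlier depends on domain priorities and is a judgement call rather than a statistical fact.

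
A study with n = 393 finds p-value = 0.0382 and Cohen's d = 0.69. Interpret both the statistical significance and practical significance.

Statistically significant (p = 0.0382 < 0.05). Cohen's d = 0.69 indicates a medium effect size. Both statistical and practical significance should be considered.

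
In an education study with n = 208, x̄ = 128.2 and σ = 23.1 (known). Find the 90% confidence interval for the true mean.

CI = x̄ ± z*(σ/√n) = 128.2 ± 1.645(23.1/√208) = 128.2 ± 2.63 = (125.57, 130.83)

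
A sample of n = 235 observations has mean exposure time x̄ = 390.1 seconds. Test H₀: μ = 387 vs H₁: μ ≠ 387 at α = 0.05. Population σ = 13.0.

z = (x̄ - μ₀)/(σ/√n) = (390.1 - 387)/(13.0/√235) = 3.656. Critical value: ±1.96. Since |3.656| > 1.96, Reject H₀.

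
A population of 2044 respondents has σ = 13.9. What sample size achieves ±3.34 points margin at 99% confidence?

Without FPC: n₀ = (2.576×13.9/3.34)² = 114.929. With FPC: n = n₀N/(n₀+N-1) = 108.9 → n = 109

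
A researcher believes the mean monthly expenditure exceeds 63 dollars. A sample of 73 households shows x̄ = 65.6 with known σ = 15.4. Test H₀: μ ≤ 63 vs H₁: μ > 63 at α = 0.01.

z = 1.442. Critical value: 2.33. Fail to reject H₀.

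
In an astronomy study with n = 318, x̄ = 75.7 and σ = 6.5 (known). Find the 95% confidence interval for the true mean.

CI = x̄ ± z*(σ/√n) = 75.7 ± 1.96(6.5/√318) = 75.7 ± 0.71 = (74.99, 76.41)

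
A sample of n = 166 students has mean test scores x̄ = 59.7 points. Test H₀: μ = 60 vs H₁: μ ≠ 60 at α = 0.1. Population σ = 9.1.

z = (x̄ - μ₀)/(σ/√n) = (59.7 - 60)/(9.1/√166) = -0.425. Critical value: ±1.645. Since |-0.425| ≤ 1.645, Fail to reject H₀.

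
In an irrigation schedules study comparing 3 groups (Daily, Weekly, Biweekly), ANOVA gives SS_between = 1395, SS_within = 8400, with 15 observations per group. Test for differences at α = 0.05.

df_between = 2, df_within = 42. F = MS_between/MS_within = 697.5/200.0 = 3.487. F_crit ≈ 3.22. Reject H₀. At least one mean differs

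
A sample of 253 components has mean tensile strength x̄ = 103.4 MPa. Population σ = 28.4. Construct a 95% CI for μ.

CI = x̄ ± z*(σ/√n) = 103.4 ± 1.96(28.4/√253) = 103.4 ± 3.5 = (99.9, 106.9)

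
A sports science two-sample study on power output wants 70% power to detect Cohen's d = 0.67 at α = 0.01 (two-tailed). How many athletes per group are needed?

z_{α/2} = 2.576, z_β = Φ⁻¹(0.7) = 0.524. For medium effect (d = 0.67): n per group = 2(z_{α/2} + z_β)²/d² = 2(2.576 + 0.524)²/0.67² = 42.8 → 43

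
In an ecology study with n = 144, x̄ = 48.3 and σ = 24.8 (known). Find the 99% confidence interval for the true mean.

CI = x̄ ± z*(σ/√n) = 48.3 ± 2.576(24.8/√144) = 48.3 ± 5.32 = (42.98, 53.62)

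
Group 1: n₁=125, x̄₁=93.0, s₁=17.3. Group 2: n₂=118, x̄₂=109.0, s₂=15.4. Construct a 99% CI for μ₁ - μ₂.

Difference = -16.0. SE = √(17.3²/125 + 15.4²/118) = 2.099. CI = (-21.41, -10.59)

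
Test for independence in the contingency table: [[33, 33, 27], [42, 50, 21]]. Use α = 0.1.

χ² = 3.402. df = 2, critical = 4.605. Fail to reject H₀. No evidence of dependence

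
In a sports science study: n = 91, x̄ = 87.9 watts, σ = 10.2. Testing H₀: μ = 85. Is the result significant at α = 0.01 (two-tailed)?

z = (87.9 - 85)/(10.2/√91) = 2.712. Since |z| > 2.576, significant at α = 0.01.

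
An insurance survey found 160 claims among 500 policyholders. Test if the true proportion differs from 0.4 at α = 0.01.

p̂ = 0.32, p₀ = 0.4. z = (p̂ - p₀)/√(p₀(1-p₀)/n) = -3.651. Critical: ±2.576. Reject H₀.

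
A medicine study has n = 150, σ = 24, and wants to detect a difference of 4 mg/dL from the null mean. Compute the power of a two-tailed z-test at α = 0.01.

SE = σ/√n = 24/√150 = 1.96. Non-centrality λ = d/SE = 4/1.96 = 2.041. Power ≈ Φ(λ - z_{α/2}) = Φ(2.041 - 2.576) = Φ(-0.535) = 0.296.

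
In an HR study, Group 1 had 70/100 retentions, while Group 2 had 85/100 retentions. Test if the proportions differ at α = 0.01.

p̂₁ = 0.7, p̂₂ = 0.85, pooled p̂ = 0.775. z = -2.54. Critical: ±2.576. Fail to reject H₀.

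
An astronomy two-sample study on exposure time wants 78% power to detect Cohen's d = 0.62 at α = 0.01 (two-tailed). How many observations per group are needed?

z_{α/2} = 2.576, z_β = Φ⁻¹(0.78) = 0.772. For medium effect (d = 0.62): n per group = 2(z_{α/2} + z_β)²/d² = 2(2.576 + 0.772)²/0.62² = 58.3 → 59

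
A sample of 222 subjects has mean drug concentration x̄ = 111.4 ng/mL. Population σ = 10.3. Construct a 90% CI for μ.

CI = x̄ ± z*(σ/√n) = 111.4 ± 1.645(10.3/√222) = 111.4 ± 1.14 = (110.26, 112.54)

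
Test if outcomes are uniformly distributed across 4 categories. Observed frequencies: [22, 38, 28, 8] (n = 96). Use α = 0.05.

Expected = 24 each. χ² = Σ(O-E)²/E = 19.667. df = 3, critical value = 7.815. Reject H₀.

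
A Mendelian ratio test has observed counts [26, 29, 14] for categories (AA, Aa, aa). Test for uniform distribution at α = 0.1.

Expected = 23 each. χ² = Σ(O-E)²/E = 5.478. df = 2, critical value = 4.605. Reject H₀.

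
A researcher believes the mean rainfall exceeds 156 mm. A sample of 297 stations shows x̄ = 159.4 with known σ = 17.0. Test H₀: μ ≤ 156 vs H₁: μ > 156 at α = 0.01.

z = 3.447. Critical value: 2.33. Reject H₀.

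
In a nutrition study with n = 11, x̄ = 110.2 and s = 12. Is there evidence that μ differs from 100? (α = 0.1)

t = (x̄ - μ₀)/(s/√n) = (110.2 - 100)/(12/√11) = 2.819. df = 10, critical t = ±1.812. Reject H₀.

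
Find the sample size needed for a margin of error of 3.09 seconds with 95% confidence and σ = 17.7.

n = (z*σ/E)² = (1.96×17.7/3.09)² = 126.05 → n = 127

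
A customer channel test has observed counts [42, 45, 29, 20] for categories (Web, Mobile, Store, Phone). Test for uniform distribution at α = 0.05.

Expected = 34 each. χ² = Σ(O-E)²/E = 11.941. df = 3, critical value = 7.815. Reject H₀.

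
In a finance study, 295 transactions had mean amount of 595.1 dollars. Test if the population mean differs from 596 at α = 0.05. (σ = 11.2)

z = (x̄ - μ₀)/(σ/√n) = (595.1 - 596)/(11.2/√295) = -1.38. Critical value: ±1.96. Since |-1.38| ≤ 1.96, Fail to reject H₀.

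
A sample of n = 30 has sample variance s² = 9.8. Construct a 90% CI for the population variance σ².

df = 29. χ²_{0.05} = 42.557, χ²_{0.95} = 17.708. CI for σ² = ((n-1)s²/χ²_{α/2}, (n-1)s²/χ²_{1-α/2}) = (29·9.8/42.557, 29·9.8/17.708) = (6.68, 16.05)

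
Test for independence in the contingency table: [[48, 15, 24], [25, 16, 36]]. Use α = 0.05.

χ² = 9.103. df = 2, critical = 5.991. Reject H₀. Variables are dependent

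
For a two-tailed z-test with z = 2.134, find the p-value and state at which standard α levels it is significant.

p = 2·P(Z > |2.134|) = 2·(1 - Φ(2.134)) ≈ 0.0328. Significant at α = 0.1; Significant at α = 0.05.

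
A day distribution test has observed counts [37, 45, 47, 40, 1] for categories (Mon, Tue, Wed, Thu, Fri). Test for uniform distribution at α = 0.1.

Expected = 34 each. χ² = Σ(O-E)²/E = 41.882. df = 4, critical value = 7.779. Reject H₀.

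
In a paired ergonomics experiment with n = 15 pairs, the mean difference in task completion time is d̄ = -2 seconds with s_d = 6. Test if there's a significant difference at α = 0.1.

t = d̄/(s_d/√n) = -2/(6/√15) = -1.291. df = 14, critical t = ±1.761. Fail to reject H₀.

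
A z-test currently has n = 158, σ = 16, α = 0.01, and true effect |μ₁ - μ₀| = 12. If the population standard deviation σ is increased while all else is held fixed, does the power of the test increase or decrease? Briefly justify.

Power decreases: a larger σ inflates the standard error σ/√n, pulling the sampling distribution under H₁ back toward the critical value.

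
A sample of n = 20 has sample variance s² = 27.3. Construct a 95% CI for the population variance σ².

df = 19. χ²_{0.025} = 32.852, χ²_{0.975} = 8.907. CI for σ² = ((n-1)s²/χ²_{α/2}, (n-1)s²/χ²_{1-α/2}) = (19·27.3/32.852, 19·27.3/8.907) = (15.79, 58.24)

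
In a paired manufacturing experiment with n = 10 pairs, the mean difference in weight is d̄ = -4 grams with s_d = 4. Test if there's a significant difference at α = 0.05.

t = d̄/(s_d/√n) = -4/(4/√10) = -3.162. df = 9, critical t = ±2.262. Reject H₀.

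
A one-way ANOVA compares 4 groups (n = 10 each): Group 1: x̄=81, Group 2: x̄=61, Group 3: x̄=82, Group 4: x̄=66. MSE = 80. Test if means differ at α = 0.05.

Grand mean = 72.5. SS_between = 3370.0, MS_between = 1123.33. F = 14.042, F_crit ≈ 2.866. Reject H₀.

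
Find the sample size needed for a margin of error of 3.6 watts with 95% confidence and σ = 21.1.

n = (z*σ/E)² = (1.96×21.1/3.6)² = 132.0 → n = 132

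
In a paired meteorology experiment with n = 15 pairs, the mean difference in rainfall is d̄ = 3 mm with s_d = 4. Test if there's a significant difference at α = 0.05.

t = d̄/(s_d/√n) = 3/(4/√15) = 2.905. df = 14, critical t = ±2.145. Reject H₀.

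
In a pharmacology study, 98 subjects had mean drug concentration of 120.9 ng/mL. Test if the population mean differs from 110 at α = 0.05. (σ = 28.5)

z = (x̄ - μ₀)/(σ/√n) = (120.9 - 110)/(28.5/√98) = 3.786. Critical value: ±1.96. Since |3.786| > 1.96, Reject H₀.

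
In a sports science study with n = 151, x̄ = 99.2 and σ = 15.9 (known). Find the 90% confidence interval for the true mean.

CI = x̄ ± z*(σ/√n) = 99.2 ± 1.645(15.9/√151) = 99.2 ± 2.13 = (97.07, 101.33)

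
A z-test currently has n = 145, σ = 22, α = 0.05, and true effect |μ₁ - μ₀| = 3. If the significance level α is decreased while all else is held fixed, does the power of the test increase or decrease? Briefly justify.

Power decreases: a smaller α raises the critical value, so less of the H₁ sampling distribution falls in the rejection region.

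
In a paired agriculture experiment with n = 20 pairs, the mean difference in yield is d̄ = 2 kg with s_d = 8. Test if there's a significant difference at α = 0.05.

t = d̄/(s_d/√n) = 2/(8/√20) = 1.118. df = 19, critical t = ±2.093. Fail to reject H₀.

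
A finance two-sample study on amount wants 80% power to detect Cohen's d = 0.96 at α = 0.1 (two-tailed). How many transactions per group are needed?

z_{α/2} = 1.645, z_β = Φ⁻¹(0.8) = 0.842. For large effect (d = 0.96): n per group = 2(z_{α/2} + z_β)²/d² = 2(1.645 + 0.842)²/0.96² = 13.4 → 14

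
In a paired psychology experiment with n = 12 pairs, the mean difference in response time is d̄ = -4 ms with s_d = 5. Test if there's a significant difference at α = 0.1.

t = d̄/(s_d/√n) = -4/(5/√12) = -2.771. df = 11, critical t = ±1.796. Reject H₀.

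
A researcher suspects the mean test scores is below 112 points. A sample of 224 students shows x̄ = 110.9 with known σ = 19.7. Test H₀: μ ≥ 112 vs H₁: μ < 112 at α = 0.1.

z = -0.836. Critical value: -1.28. Fail to reject H₀.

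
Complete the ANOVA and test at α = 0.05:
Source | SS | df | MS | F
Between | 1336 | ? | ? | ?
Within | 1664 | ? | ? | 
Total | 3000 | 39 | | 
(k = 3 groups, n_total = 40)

df_between = 2, df_within = 37. MS_between = 668.0, MS_within = 44.97. F = 14.853, F_crit ≈ 3.252. Reject H₀.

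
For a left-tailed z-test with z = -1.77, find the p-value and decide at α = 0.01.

p = P(Z < -1.77) = Φ(-1.77) ≈ 0.0384. Since p ≥ 0.01, fail to reject H₀ (not significant) at α = 0.01.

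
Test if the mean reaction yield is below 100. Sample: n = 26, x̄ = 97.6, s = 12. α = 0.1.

t = (97.6 - 100)/(12/√26) = -1.02, df = 25. Critical t = -1.316. Fail to reject H₀.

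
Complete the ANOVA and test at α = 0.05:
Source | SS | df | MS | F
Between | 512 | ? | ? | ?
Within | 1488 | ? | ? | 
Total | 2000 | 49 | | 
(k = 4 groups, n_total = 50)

df_between = 3, df_within = 46. MS_between = 170.67, MS_within = 32.35. F = 5.276, F_crit ≈ 2.807. Reject H₀.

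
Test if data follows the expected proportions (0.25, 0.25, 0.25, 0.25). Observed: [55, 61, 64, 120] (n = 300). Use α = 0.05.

Expected: [75.0, 75.0, 75.0, 75.0]. χ² = 36.56. df = 3, critical = 7.815. Reject H₀.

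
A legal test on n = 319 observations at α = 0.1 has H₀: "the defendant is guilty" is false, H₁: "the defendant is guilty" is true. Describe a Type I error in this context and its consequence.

Type I error: rejecting H₀ when it is true — concluding that the defendant is guilty when in fact it is not. Consequence: convicting an innocent person.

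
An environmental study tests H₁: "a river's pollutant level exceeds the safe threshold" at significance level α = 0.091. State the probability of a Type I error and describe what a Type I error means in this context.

P(Type I error) = α = 0.091. A Type I error is rejecting H₀ when H₀ is actually true (false positive) — here, concluding that a river's pollutant level exceeds the safe threshold when in fact this is not the case. Consequence: shutting down a compliant factory unnecessarily.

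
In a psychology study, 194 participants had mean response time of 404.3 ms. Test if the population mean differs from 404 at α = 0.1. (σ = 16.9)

z = (x̄ - μ₀)/(σ/√n) = (404.3 - 404)/(16.9/√194) = 0.247. Critical value: ±1.645. Since |0.247| ≤ 1.645, Fail to reject H₀.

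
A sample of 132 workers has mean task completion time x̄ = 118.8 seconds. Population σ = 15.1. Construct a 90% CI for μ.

CI = x̄ ± z*(σ/√n) = 118.8 ± 1.645(15.1/√132) = 118.8 ± 2.16 = (116.64, 120.96)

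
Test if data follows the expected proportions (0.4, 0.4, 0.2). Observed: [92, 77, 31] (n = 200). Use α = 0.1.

Expected: [80.0, 80.0, 40.0]. χ² = 3.938. df = 2, critical = 4.605. Fail to reject H₀.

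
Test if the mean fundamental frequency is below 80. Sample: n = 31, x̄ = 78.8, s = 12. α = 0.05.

t = (78.8 - 80)/(12/√31) = -0.557, df = 30. Critical t = -1.697. Fail to reject H₀.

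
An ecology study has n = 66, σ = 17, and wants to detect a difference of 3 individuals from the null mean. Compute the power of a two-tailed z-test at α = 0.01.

SE = σ/√n = 17/√66 = 2.093. Non-centrality λ = d/SE = 3/2.093 = 1.434. Power ≈ Φ(λ - z_{α/2}) = Φ(1.434 - 2.576) = Φ(-1.142) = 0.127.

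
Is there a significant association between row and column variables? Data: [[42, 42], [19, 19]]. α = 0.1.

χ² = 0.0. df = 1, critical = 2.706. Fail to reject H₀. No evidence of dependence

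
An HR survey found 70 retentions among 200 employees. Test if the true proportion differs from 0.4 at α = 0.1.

p̂ = 0.35, p₀ = 0.4. z = (p̂ - p₀)/√(p₀(1-p₀)/n) = -1.443. Critical: ±1.645. Fail to reject H₀.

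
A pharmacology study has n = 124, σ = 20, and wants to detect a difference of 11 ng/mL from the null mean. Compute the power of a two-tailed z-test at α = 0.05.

SE = σ/√n = 20/√124 = 1.796. Non-centrality λ = d/SE = 11/1.796 = 6.125. Power ≈ Φ(λ - z_{α/2}) = Φ(6.125 - 1.96) = Φ(4.165) = 1.0.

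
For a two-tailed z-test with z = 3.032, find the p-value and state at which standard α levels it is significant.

p = 2·P(Z > |3.032|) = 2·(1 - Φ(3.032)) ≈ 0.0024. Significant at α = 0.1; Significant at α = 0.05; Significant at α = 0.01.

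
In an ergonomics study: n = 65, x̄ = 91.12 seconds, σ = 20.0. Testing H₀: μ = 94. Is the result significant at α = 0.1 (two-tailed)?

z = (91.12 - 94)/(20.0/√65) = -1.161. Since |z| ≤ 1.645, not significant at α = 0.1.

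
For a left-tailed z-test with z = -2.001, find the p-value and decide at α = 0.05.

p = P(Z < -2.001) = Φ(-2.001) ≈ 0.0227. Since p < 0.05, reject H₀ (significant) at α = 0.05.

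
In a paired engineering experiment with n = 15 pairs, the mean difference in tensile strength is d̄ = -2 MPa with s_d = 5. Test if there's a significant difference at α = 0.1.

t = d̄/(s_d/√n) = -2/(5/√15) = -1.549. df = 14, critical t = ±1.761. Fail to reject H₀.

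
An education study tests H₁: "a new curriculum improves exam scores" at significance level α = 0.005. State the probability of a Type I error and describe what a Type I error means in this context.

P(Type I error) = α = 0.005. A Type I error is rejecting H₀ when H₀ is actually true (false positive) — here, concluding that a new curriculum improves exam scores when in fact this is not the case. Consequence: adopting a curriculum that gives no real benefit — disruption for nothing.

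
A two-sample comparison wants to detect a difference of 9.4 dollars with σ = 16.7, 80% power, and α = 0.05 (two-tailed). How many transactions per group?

n per group = 2(z_α/2 + z_β)²σ²/d² = 2×(1.96 + 0.84)²×16.7²/9.4² = 49.5 → n = 50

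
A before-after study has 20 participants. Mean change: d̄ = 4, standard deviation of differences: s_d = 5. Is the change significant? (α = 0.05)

t = d̄/(s_d/√n) = 4/(5/√20) = 3.578. df = 19, critical t = ±2.093. Reject H₀.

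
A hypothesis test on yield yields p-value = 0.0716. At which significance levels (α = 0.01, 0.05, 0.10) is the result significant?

p = 0.0716. Significant at: α = 0.1.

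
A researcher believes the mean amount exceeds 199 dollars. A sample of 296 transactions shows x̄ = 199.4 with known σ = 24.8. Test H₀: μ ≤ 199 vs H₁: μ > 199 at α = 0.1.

z = 0.277. Critical value: 1.28. Fail to reject H₀.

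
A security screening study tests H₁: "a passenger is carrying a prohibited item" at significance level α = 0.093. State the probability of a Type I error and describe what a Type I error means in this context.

P(Type I error) = α = 0.093. A Type I error is rejecting H₀ when H₀ is actually true (false positive) — here, concluding that a passenger is carrying a prohibited item when in fact this is not the case. Consequence: detaining an innocent passenger — delay and inconvenience.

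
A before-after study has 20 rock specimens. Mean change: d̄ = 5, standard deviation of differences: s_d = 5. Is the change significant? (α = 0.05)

t = d̄/(s_d/√n) = 5/(5/√20) = 4.472. df = 19, critical t = ±2.093. Reject H₀.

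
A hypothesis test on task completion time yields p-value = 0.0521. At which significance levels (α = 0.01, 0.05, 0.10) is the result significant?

p = 0.0521. Significant at: α = 0.1.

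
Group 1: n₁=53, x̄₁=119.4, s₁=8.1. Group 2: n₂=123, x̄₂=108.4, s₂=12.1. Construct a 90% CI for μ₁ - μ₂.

Difference = 11.0. SE = √(8.1²/53 + 12.1²/123) = 1.558. CI = (8.44, 13.56)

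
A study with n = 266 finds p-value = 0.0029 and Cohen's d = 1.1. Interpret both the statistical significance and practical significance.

Statistically significant (p = 0.0029 < 0.05). Cohen's d = 1.1 indicates a large effect size. Both statistical and practical significance should be considered.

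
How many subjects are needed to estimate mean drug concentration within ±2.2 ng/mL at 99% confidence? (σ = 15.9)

n = (z*σ/E)² = (2.576×15.9/2.2)² = 346.6 → n = 347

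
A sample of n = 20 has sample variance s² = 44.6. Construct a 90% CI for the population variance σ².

df = 19. χ²_{0.05} = 30.144, χ²_{0.95} = 10.117. CI for σ² = ((n-1)s²/χ²_{α/2}, (n-1)s²/χ²_{1-α/2}) = (19·44.6/30.144, 19·44.6/10.117) = (28.11, 83.76)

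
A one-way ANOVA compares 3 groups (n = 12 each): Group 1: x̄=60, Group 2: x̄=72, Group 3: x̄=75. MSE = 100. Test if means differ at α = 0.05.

Grand mean = 69.0. SS_between = 1512.0, MS_between = 756.0. F = 7.56, F_crit ≈ 3.285. Reject H₀.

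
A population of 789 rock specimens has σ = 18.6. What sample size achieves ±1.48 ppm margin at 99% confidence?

Without FPC: n₀ = (2.576×18.6/1.48)² = 1048.079. With FPC: n = n₀N/(n₀+N-1) = 450.4 → n = 451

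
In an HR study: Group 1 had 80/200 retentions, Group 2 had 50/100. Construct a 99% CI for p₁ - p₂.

p̂₁ = 0.4, p̂₂ = 0.5. Difference = -0.1. CI = (-0.257, 0.057)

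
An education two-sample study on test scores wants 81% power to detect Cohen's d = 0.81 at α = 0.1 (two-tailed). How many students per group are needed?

z_{α/2} = 1.645, z_β = Φ⁻¹(0.81) = 0.878. For large effect (d = 0.81): n per group = 2(z_{α/2} + z_β)²/d² = 2(1.645 + 0.878)²/0.81² = 19.4 → 20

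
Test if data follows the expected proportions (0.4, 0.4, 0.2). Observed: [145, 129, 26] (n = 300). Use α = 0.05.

Expected: [120.0, 120.0, 60.0]. χ² = 25.15. df = 2, critical = 5.991. Reject H₀.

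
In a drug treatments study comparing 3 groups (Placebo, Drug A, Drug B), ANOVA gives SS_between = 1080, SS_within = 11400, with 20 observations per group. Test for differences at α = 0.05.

df_between = 2, df_within = 57. F = MS_between/MS_within = 540.0/200.0 = 2.7. F_crit ≈ 3.159. Fail to reject H₀.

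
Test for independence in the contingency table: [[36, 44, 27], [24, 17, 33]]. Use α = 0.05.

χ² = 9.241. df = 2, critical = 5.991. Reject H₀. Variables are dependent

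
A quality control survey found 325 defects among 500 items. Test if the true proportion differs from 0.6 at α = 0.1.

p̂ = 0.65, p₀ = 0.6. z = (p̂ - p₀)/√(p₀(1-p₀)/n) = 2.282. Critical: ±1.645. Reject H₀.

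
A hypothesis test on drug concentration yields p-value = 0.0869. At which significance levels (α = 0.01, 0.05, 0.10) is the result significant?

p = 0.0869. Significant at: α = 0.1.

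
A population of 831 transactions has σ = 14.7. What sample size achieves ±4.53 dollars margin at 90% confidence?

Without FPC: n₀ = (1.645×14.7/4.53)² = 28.495. With FPC: n = n₀N/(n₀+N-1) = 27.6 → n = 28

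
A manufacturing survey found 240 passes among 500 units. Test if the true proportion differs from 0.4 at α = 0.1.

p̂ = 0.48, p₀ = 0.4. z = (p̂ - p₀)/√(p₀(1-p₀)/n) = 3.651. Critical: ±1.645. Reject H₀.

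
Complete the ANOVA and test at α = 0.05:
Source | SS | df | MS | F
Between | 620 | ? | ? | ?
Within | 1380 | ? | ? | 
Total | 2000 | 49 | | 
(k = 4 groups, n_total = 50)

df_between = 3, df_within = 46. MS_between = 206.67, MS_within = 30.0. F = 6.889, F_crit ≈ 2.807. Reject H₀.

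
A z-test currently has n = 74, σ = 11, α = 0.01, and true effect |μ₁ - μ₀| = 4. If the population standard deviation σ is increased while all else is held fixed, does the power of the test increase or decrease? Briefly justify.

Power decreases: a larger σ inflates the standard error σ/√n, pulling the sampling distribution under H₁ back toward the critical value.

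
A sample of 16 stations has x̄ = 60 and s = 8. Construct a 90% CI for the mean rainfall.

CI = x̄ ± t*(s/√n) = 60 ± 1.753(8/√16) = (56.49, 63.51)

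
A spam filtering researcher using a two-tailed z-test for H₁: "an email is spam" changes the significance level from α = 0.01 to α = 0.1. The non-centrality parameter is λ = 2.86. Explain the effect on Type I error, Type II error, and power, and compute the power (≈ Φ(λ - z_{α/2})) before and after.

Increasing α from 0.01 to 0.1:
• Type I error rate increases (α is the Type I rate by definition).
• Critical value moves from z_{α/2} = 2.576 to 1.645, so power = Φ(λ - z_{α/2}) goes from Φ(2.86 - 2.576) = 0.612 to Φ(2.86 - 1.645) = 0.888.
• Type II error rate β = 1 - power therefore decreases (0.388 → 0.112).
Appropriate when false negatives are costly — here, a spam email lands in the inbox.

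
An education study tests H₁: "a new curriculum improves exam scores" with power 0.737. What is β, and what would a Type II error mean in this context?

β = 1 - power = 1 - 0.737 = 0.263. A Type II error is failing to reject H₀ when H₀ is false (false negative) — here, failing to conclude that a new curriculum improves exam scores when in fact it is true. Consequence: keeping the old curriculum when the new one would have helped students.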